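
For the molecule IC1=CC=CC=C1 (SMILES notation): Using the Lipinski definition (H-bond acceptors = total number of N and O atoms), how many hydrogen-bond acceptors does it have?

0

N atoms: 0; O atoms: 0.
Lipinski HBA = 0 + 0 = 0.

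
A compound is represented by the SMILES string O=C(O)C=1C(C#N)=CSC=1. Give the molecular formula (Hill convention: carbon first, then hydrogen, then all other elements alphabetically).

Walk through each heavy atom and fill implicit hydrogens from standard valence (C 4, N 3, O 2, S 2, halogen 1):
  atom 1: O, bond orders sum to 2 (valence 2) → 0 H
  atom 2: C, bond orders sum to 4 (valence 4) → 0 H
  atom 3: O, bond orders sum to 1 (valence 2) → 1 H
  atom 4: C, bond orders sum to 4 (valence 4) → 0 H
  atom 5: C, bond orders sum to 4 (valence 4) → 0 H
  atom 6: C, bond orders sum to 4 (valence 4) → 0 H
  atom 7: N, bond orders sum to 3 (valence 3) → 0 H
  atom 8: C, bond orders sum to 3 (valence 4) → 1 H
  atom 9: S, bond orders sum to 2 (valence 2) → 0 H
  atom 10: C, bond orders sum to 3 (valence 4) → 1 H
Totals → C:6, H:3, N:1, O:2, S:1.

C6H3NO2S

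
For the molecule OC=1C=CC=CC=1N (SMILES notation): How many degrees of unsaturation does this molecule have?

4

Degree of unsaturation = (number of rings) + (number of π bonds).
Ring closures in the SMILES: 1.
π bonds: 3 double bonds (each 1 DoU) → 3 DoU from unsaturation.
Total DoU = 1 + 3 = 4.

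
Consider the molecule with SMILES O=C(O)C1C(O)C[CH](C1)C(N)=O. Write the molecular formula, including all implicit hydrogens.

Walk through each heavy atom and fill implicit hydrogens from standard valence (C 4, N 3, O 2, S 2, halogen 1):
  atom 1: O, bond orders sum to 2 (valence 2) → 0 H
  atom 2: C, bond orders sum to 4 (valence 4) → 0 H
  atom 3: O, bond orders sum to 1 (valence 2) → 1 H
  atom 4: C, bond orders sum to 3 (valence 4) → 1 H
  atom 5: C, bond orders sum to 3 (valence 4) → 1 H
  atom 6: O, bond orders sum to 1 (valence 2) → 1 H
  atom 7: C, bond orders sum to 2 (valence 4) → 2 H
  atom 8: C with explicit H count 1
  atom 9: C, bond orders sum to 2 (valence 4) → 2 H
  atom 10: C, bond orders sum to 4 (valence 4) → 0 H
  atom 11: N, bond orders sum to 1 (valence 3) → 2 H
  atom 12: O, bond orders sum to 2 (valence 2) → 0 H
Totals → C:7, H:11, N:1, O:4.
In Hill order: C7H11NO4.

C7H11NO4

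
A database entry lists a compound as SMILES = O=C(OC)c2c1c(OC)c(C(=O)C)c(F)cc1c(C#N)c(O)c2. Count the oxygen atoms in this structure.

Scan the SMILES for O atoms (remember two-letter symbols like Cl and Br are single atoms).
Oxygen count: 5.

5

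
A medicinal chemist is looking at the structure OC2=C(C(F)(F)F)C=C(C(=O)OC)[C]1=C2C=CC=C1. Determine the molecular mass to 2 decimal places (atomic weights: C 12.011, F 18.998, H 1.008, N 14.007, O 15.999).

First, the molecular formula is C13H9F3O3 (counting implicit H from valence).
  C: 13 × 12.011 = 156.143
  F: 3 × 18.998 = 56.994
  H: 9 × 1.008 = 9.072
  O: 3 × 15.999 = 47.997
Sum: 13×12.011 + 3×18.998 + 9×1.008 + 3×15.999 = 270.206 → 270.21 g/mol.

270.21 g/mol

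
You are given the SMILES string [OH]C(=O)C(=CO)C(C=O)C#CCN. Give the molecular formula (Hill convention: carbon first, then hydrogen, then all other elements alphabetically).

C8H9NO4

Walk through each heavy atom and fill implicit hydrogens from standard valence (C 4, N 3, O 2, S 2, halogen 1):
  atom 1: O with explicit H count 1
  atom 2: C, bond orders sum to 4 (valence 4) → 0 H
  atom 3: O, bond orders sum to 2 (valence 2) → 0 H
  atom 4: C, bond orders sum to 4 (valence 4) → 0 H
  atom 5: C, bond orders sum to 3 (valence 4) → 1 H
  atom 6: O, bond orders sum to 1 (valence 2) → 1 H
  atom 7: C, bond orders sum to 3 (valence 4) → 1 H
  atom 8: C, bond orders sum to 3 (valence 4) → 1 H
  atom 9: O, bond orders sum to 2 (valence 2) → 0 H
  atom 10: C, bond orders sum to 4 (valence 4) → 0 H
  atom 11: C, bond orders sum to 4 (valence 4) → 0 H
  atom 12: C, bond orders sum to 2 (valence 4) → 2 H
  atom 13: N, bond orders sum to 1 (valence 3) → 2 H
Totals → C:8, H:9, N:1, O:4.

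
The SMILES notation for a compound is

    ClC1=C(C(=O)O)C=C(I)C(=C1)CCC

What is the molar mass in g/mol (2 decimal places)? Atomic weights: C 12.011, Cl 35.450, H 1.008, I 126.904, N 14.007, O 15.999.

324.54 g/mol

First, the molecular formula is C10H10ClIO2 (counting implicit H from valence).
  C: 10 × 12.011 = 120.110
  Cl: 1 × 35.450 = 35.450
  H: 10 × 1.008 = 10.080
  I: 1 × 126.904 = 126.904
  O: 2 × 15.999 = 31.998
Sum: 10×12.011 + 1×35.450 + 10×1.008 + 1×126.904 + 2×15.999 = 324.542 → 324.54 g/mol.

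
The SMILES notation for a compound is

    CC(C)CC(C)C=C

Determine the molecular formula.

C8H16

Walk through each heavy atom and fill implicit hydrogens from standard valence (C 4, N 3, O 2, S 2, halogen 1):
  atom 1: C, bond orders sum to 1 (valence 4) → 3 H
  atom 2: C, bond orders sum to 3 (valence 4) → 1 H
  atom 3: C, bond orders sum to 1 (valence 4) → 3 H
  atom 4: C, bond orders sum to 2 (valence 4) → 2 H
  atom 5: C, bond orders sum to 3 (valence 4) → 1 H
  atom 6: C, bond orders sum to 1 (valence 4) → 3 H
  atom 7: C, bond orders sum to 3 (valence 4) → 1 H
  atom 8: C, bond orders sum to 2 (valence 4) → 2 H
Totals → C:8, H:16.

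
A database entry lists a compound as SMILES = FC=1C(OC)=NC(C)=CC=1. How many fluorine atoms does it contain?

1

Scan the SMILES for F atoms (remember two-letter symbols like Cl and Br are single atoms).
Fluorine count: 1.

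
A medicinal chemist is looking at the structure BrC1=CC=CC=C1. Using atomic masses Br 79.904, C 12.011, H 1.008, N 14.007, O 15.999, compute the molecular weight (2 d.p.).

First, the molecular formula is C6H5Br (counting implicit H from valence).
  Br: 1 × 79.904 = 79.904
  C: 6 × 12.011 = 72.066
  H: 5 × 1.008 = 5.040
Sum: 1×79.904 + 6×12.011 + 5×1.008 = 157.010 → 157.01 g/mol.

157.01 g/mol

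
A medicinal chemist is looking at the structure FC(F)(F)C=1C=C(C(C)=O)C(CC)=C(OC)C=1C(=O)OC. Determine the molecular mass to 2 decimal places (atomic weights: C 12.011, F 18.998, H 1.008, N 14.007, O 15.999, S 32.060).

304.26 g/mol

First, the molecular formula is C14H15F3O4 (counting implicit H from valence).
  C: 14 × 12.011 = 168.154
  F: 3 × 18.998 = 56.994
  H: 15 × 1.008 = 15.120
  O: 4 × 15.999 = 63.996
Sum: 14×12.011 + 3×18.998 + 15×1.008 + 4×15.999 = 304.264 → 304.26 g/mol.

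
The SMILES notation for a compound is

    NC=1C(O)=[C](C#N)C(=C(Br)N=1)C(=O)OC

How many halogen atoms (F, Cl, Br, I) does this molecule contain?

1

Halogen atoms appear at heavy-atom position 10 (1×Br).
Other groups present: 1 ester, 1 hydroxyl, 1 nitrile, 1 primary amine.
Halogen count: 1.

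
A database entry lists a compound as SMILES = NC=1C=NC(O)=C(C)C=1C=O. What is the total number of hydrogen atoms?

Walk through each heavy atom and fill implicit hydrogens from standard valence (C 4, N 3, O 2, S 2, halogen 1):
  atom 1: N, bond orders sum to 1 (valence 3) → 2 H
  atom 2: C, bond orders sum to 4 (valence 4) → 0 H
  atom 3: C, bond orders sum to 3 (valence 4) → 1 H
  atom 4: N, bond orders sum to 3 (valence 3) → 0 H
  atom 5: C, bond orders sum to 4 (valence 4) → 0 H
  atom 6: O, bond orders sum to 1 (valence 2) → 1 H
  atom 7: C, bond orders sum to 4 (valence 4) → 0 H
  atom 8: C, bond orders sum to 1 (valence 4) → 3 H
  atom 9: C, bond orders sum to 4 (valence 4) → 0 H
  atom 10: C, bond orders sum to 3 (valence 4) → 1 H
  atom 11: O, bond orders sum to 2 (valence 2) → 0 H
Total hydrogens: 8.

8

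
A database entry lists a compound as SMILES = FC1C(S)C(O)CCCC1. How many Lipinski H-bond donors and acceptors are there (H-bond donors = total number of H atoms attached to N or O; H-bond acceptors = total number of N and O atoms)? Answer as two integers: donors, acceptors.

Donors: find every N or O and count the H atoms it carries.
  atom 6 (O): bond orders sum to 1 → 1 H
Lipinski HBD = 1.
Acceptors: N atoms = 0, O atoms = 1 → HBA = 1.

1, 1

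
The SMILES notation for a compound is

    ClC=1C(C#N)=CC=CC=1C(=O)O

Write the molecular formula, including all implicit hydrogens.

C8H4ClNO2

Walk through each heavy atom and fill implicit hydrogens from standard valence (C 4, N 3, O 2, S 2, halogen 1):
  atom 1: Cl (halogen, monovalent) → 0 H
  atom 2: C, bond orders sum to 4 (valence 4) → 0 H
  atom 3: C, bond orders sum to 4 (valence 4) → 0 H
  atom 4: C, bond orders sum to 4 (valence 4) → 0 H
  atom 5: N, bond orders sum to 3 (valence 3) → 0 H
  atom 6: C, bond orders sum to 3 (valence 4) → 1 H
  atom 7: C, bond orders sum to 3 (valence 4) → 1 H
  atom 8: C, bond orders sum to 3 (valence 4) → 1 H
  atom 9: C, bond orders sum to 4 (valence 4) → 0 H
  atom 10: C, bond orders sum to 4 (valence 4) → 0 H
  atom 11: O, bond orders sum to 2 (valence 2) → 0 H
  atom 12: O, bond orders sum to 1 (valence 2) → 1 H
Totals → C:8, H:4, Cl:1, N:1, O:2.
In Hill order: C8H4ClNO2.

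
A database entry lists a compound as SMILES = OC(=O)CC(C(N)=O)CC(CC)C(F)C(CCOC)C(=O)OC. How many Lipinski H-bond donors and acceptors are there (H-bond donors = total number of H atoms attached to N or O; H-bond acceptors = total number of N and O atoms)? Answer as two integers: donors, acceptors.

3, 7

Donors: find every N or O and count the H atoms it carries.
  atom 1 (O): bond orders sum to 1 → 1 H
  atom 3 (O): bond orders sum to 2 → 0 H
  atom 7 (N): bond orders sum to 1 → 2 H
  atom 8 (O): bond orders sum to 2 → 0 H
  atom 18 (O): bond orders sum to 2 → 0 H
  atom 21 (O): bond orders sum to 2 → 0 H
  atom 22 (O): bond orders sum to 2 → 0 H
Lipinski HBD = 3.
Acceptors: N atoms = 1, O atoms = 6 → HBA = 7.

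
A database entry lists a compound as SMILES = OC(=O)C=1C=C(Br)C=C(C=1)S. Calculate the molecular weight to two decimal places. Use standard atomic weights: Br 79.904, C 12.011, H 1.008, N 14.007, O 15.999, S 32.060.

233.08 g/mol

First, the molecular formula is C7H5BrO2S (counting implicit H from valence).
  Br: 1 × 79.904 = 79.904
  C: 7 × 12.011 = 84.077
  H: 5 × 1.008 = 5.040
  O: 2 × 15.999 = 31.998
  S: 1 × 32.060 = 32.060
Sum: 1×79.904 + 7×12.011 + 5×1.008 + 2×15.999 + 1×32.060 = 233.079 → 233.08 g/mol.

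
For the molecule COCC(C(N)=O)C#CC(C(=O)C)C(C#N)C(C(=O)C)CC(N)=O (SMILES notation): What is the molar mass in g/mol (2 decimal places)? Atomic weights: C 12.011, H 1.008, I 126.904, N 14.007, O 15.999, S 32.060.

335.36 g/mol

First, the molecular formula is C16H21N3O5 (counting implicit H from valence).
  C: 16 × 12.011 = 192.176
  H: 21 × 1.008 = 21.168
  N: 3 × 14.007 = 42.021
  O: 5 × 15.999 = 79.995
Sum: 16×12.011 + 21×1.008 + 3×14.007 + 5×15.999 = 335.360 → 335.36 g/mol.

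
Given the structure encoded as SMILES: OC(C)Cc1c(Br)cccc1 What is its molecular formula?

Walk through each heavy atom and fill implicit hydrogens from standard valence (C 4, N 3, O 2, S 2, halogen 1); for lowercase aromatic atoms, an aromatic c carries 1 H when it has two neighbours and 0 H with three, and aromatic n carries 0 H:
  atom 1: O, bond orders sum to 1 (valence 2) → 1 H
  atom 2: C, bond orders sum to 3 (valence 4) → 1 H
  atom 3: C, bond orders sum to 1 (valence 4) → 3 H
  atom 4: C, bond orders sum to 2 (valence 4) → 2 H
  atom 5: aromatic c, 3 neighbours → 0 H
  atom 6: aromatic c, 3 neighbours → 0 H
  atom 7: Br (halogen, monovalent) → 0 H
  atom 8: aromatic c, 2 neighbours → 1 H
  atom 9: aromatic c, 2 neighbours → 1 H
  atom 10: aromatic c, 2 neighbours → 1 H
  atom 11: aromatic c, 2 neighbours → 1 H
Totals → C:9, H:11, Br:1, O:1.
In Hill order: C9H11BrO.

C9H11BrO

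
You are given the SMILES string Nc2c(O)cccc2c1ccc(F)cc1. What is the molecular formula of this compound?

C12H10FNO

Walk through each heavy atom and fill implicit hydrogens from standard valence (C 4, N 3, O 2, S 2, halogen 1); for lowercase aromatic atoms, an aromatic c carries 1 H when it has two neighbours and 0 H with three, and aromatic n carries 0 H:
  atom 1: N, bond orders sum to 1 (valence 3) → 2 H
  atom 2: aromatic c, 3 neighbours → 0 H
  atom 3: aromatic c, 3 neighbours → 0 H
  atom 4: O, bond orders sum to 1 (valence 2) → 1 H
  atom 5: aromatic c, 2 neighbours → 1 H
  atom 6: aromatic c, 2 neighbours → 1 H
  atom 7: aromatic c, 2 neighbours → 1 H
  atom 8: aromatic c, 3 neighbours → 0 H
  atom 9: aromatic c, 3 neighbours → 0 H
  atom 10: aromatic c, 2 neighbours → 1 H
  atom 11: aromatic c, 2 neighbours → 1 H
  atom 12: aromatic c, 3 neighbours → 0 H
  atom 13: F (halogen, monovalent) → 0 H
  atom 14: aromatic c, 2 neighbours → 1 H
  atom 15: aromatic c, 2 neighbours → 1 H
Totals → C:12, H:10, F:1, N:1, O:1.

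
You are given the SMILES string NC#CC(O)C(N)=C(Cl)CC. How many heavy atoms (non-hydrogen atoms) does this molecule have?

11

Every atom symbol written in the SMILES (organic subset) is one heavy atom; implicit H are not written.
Heavy atoms by element → C:7, Cl:1, N:2, O:1.
Total: 11.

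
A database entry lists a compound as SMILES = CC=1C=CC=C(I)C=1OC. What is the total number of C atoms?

8

Count every carbon token in the SMILES (each C, including those in ring-closure positions and inside branches).
Carbon count: 8.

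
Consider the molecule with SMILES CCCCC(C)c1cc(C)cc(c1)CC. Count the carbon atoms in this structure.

Count every carbon token in the SMILES (each C, including those in ring-closure positions and inside branches).
Carbon count: 15.

15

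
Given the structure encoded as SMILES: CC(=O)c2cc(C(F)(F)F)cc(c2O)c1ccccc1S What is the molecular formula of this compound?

C15H11F3O2S

Walk through each heavy atom and fill implicit hydrogens from standard valence (C 4, N 3, O 2, S 2, halogen 1); for lowercase aromatic atoms, an aromatic c carries 1 H when it has two neighbours and 0 H with three, and aromatic n carries 0 H:
  atom 1: C, bond orders sum to 1 (valence 4) → 3 H
  atom 2: C, bond orders sum to 4 (valence 4) → 0 H
  atom 3: O, bond orders sum to 2 (valence 2) → 0 H
  atom 4: aromatic c, 3 neighbours → 0 H
  atom 5: aromatic c, 2 neighbours → 1 H
  atom 6: aromatic c, 3 neighbours → 0 H
  atom 7: C, bond orders sum to 4 (valence 4) → 0 H
  atom 8: F (halogen, monovalent) → 0 H
  atom 9: F (halogen, monovalent) → 0 H
  atom 10: F (halogen, monovalent) → 0 H
  atom 11: aromatic c, 2 neighbours → 1 H
  atom 12: aromatic c, 3 neighbours → 0 H
  atom 13: aromatic c, 3 neighbours → 0 H
  atom 14: O, bond orders sum to 1 (valence 2) → 1 H
  atom 15: aromatic c, 3 neighbours → 0 H
  atom 16: aromatic c, 2 neighbours → 1 H
  atom 17: aromatic c, 2 neighbours → 1 H
  atom 18: aromatic c, 2 neighbours → 1 H
  atom 19: aromatic c, 2 neighbours → 1 H
  atom 20: aromatic c, 3 neighbours → 0 H
  atom 21: S, bond orders sum to 1 (valence 2) → 1 H
Totals → C:15, H:11, F:3, O:2, S:1.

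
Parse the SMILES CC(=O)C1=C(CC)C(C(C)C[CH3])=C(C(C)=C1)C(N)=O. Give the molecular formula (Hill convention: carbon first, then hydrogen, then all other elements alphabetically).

C16H23NO2

Walk through each heavy atom and fill implicit hydrogens from standard valence (C 4, N 3, O 2, S 2, halogen 1):
  atom 1: C, bond orders sum to 1 (valence 4) → 3 H
  atom 2: C, bond orders sum to 4 (valence 4) → 0 H
  atom 3: O, bond orders sum to 2 (valence 2) → 0 H
  atom 4: C, bond orders sum to 4 (valence 4) → 0 H
  atom 5: C, bond orders sum to 4 (valence 4) → 0 H
  atom 6: C, bond orders sum to 2 (valence 4) → 2 H
  atom 7: C, bond orders sum to 1 (valence 4) → 3 H
  atom 8: C, bond orders sum to 4 (valence 4) → 0 H
  atom 9: C, bond orders sum to 3 (valence 4) → 1 H
  atom 10: C, bond orders sum to 1 (valence 4) → 3 H
  atom 11: C, bond orders sum to 2 (valence 4) → 2 H
  atom 12: C with explicit H count 3
  atom 13: C, bond orders sum to 4 (valence 4) → 0 H
  atom 14: C, bond orders sum to 4 (valence 4) → 0 H
  atom 15: C, bond orders sum to 1 (valence 4) → 3 H
  atom 16: C, bond orders sum to 3 (valence 4) → 1 H
  atom 17: C, bond orders sum to 4 (valence 4) → 0 H
  atom 18: N, bond orders sum to 1 (valence 3) → 2 H
  atom 19: O, bond orders sum to 2 (valence 2) → 0 H
Totals → C:16, H:23, N:1, O:2.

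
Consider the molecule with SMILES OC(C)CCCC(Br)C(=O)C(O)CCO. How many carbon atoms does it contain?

10

Count every carbon token in the SMILES (each C, including those in ring-closure positions and inside branches).
Carbon count: 10.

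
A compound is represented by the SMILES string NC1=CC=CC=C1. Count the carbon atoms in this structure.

Count every carbon token in the SMILES (each C, including those in ring-closure positions and inside branches).
Carbon count: 6.

6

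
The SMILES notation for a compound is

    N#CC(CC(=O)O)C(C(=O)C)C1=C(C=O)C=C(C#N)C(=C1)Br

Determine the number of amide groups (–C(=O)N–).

Scan the SMILES for the amide motif — none present.
Groups that are present: 1 aldehyde, 1 carboxylic acid, 1 ketone, 2 nitrile.

0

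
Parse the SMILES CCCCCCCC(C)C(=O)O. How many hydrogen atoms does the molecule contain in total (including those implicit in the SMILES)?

20

Walk through each heavy atom and fill implicit hydrogens from standard valence (C 4, N 3, O 2, S 2, halogen 1):
  atom 1: C, bond orders sum to 1 (valence 4) → 3 H
  atom 2: C, bond orders sum to 2 (valence 4) → 2 H
  atom 3: C, bond orders sum to 2 (valence 4) → 2 H
  atom 4: C, bond orders sum to 2 (valence 4) → 2 H
  atom 5: C, bond orders sum to 2 (valence 4) → 2 H
  atom 6: C, bond orders sum to 2 (valence 4) → 2 H
  atom 7: C, bond orders sum to 2 (valence 4) → 2 H
  atom 8: C, bond orders sum to 3 (valence 4) → 1 H
  atom 9: C, bond orders sum to 1 (valence 4) → 3 H
  atom 10: C, bond orders sum to 4 (valence 4) → 0 H
  atom 11: O, bond orders sum to 2 (valence 2) → 0 H
  atom 12: O, bond orders sum to 1 (valence 2) → 1 H
Total hydrogens: 20.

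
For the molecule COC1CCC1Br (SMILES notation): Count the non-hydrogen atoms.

Every atom symbol written in the SMILES (organic subset) is one heavy atom; implicit H are not written.
Heavy atoms by element → Br:1, C:5, O:1.
Total: 7.

7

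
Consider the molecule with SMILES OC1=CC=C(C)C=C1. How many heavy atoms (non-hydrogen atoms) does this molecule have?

8

Every atom symbol written in the SMILES (organic subset) is one heavy atom; implicit H are not written.
Heavy atoms by element → C:7, O:1.
Total: 8.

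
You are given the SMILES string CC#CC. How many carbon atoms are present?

4

Count every carbon token in the SMILES (each C, including those in ring-closure positions and inside branches).
Carbon count: 4.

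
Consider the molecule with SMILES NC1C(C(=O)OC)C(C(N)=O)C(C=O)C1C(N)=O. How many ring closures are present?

In SMILES, each pair of matching ring-closure digits denotes one ring-closing bond; the number of such bonds equals the number of independent rings.
Ring-closure bonds here: 1.

1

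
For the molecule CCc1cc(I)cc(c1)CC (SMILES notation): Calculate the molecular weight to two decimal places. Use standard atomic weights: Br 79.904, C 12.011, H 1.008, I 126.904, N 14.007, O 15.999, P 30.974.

260.12 g/mol

First, the molecular formula is C10H13I (counting implicit H from valence).
  C: 10 × 12.011 = 120.110
  H: 13 × 1.008 = 13.104
  I: 1 × 126.904 = 126.904
Sum: 10×12.011 + 13×1.008 + 1×126.904 = 260.118 → 260.12 g/mol.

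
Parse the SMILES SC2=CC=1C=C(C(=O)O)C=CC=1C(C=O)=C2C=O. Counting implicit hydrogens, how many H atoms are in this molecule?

Walk through each heavy atom and fill implicit hydrogens from standard valence (C 4, N 3, O 2, S 2, halogen 1):
  atom 1: S, bond orders sum to 1 (valence 2) → 1 H
  atom 2: C, bond orders sum to 4 (valence 4) → 0 H
  atom 3: C, bond orders sum to 3 (valence 4) → 1 H
  atom 4: C, bond orders sum to 4 (valence 4) → 0 H
  atom 5: C, bond orders sum to 3 (valence 4) → 1 H
  atom 6: C, bond orders sum to 4 (valence 4) → 0 H
  atom 7: C, bond orders sum to 4 (valence 4) → 0 H
  atom 8: O, bond orders sum to 2 (valence 2) → 0 H
  atom 9: O, bond orders sum to 1 (valence 2) → 1 H
  atom 10: C, bond orders sum to 3 (valence 4) → 1 H
  atom 11: C, bond orders sum to 3 (valence 4) → 1 H
  atom 12: C, bond orders sum to 4 (valence 4) → 0 H
  atom 13: C, bond orders sum to 4 (valence 4) → 0 H
  atom 14: C, bond orders sum to 3 (valence 4) → 1 H
  atom 15: O, bond orders sum to 2 (valence 2) → 0 H
  atom 16: C, bond orders sum to 4 (valence 4) → 0 H
  atom 17: C, bond orders sum to 3 (valence 4) → 1 H
  atom 18: O, bond orders sum to 2 (valence 2) → 0 H
Total hydrogens: 8.

8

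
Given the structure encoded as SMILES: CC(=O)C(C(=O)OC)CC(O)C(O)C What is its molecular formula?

Walk through each heavy atom and fill implicit hydrogens from standard valence (C 4, N 3, O 2, S 2, halogen 1):
  atom 1: C, bond orders sum to 1 (valence 4) → 3 H
  atom 2: C, bond orders sum to 4 (valence 4) → 0 H
  atom 3: O, bond orders sum to 2 (valence 2) → 0 H
  atom 4: C, bond orders sum to 3 (valence 4) → 1 H
  atom 5: C, bond orders sum to 4 (valence 4) → 0 H
  atom 6: O, bond orders sum to 2 (valence 2) → 0 H
  atom 7: O, bond orders sum to 2 (valence 2) → 0 H
  atom 8: C, bond orders sum to 1 (valence 4) → 3 H
  atom 9: C, bond orders sum to 2 (valence 4) → 2 H
  atom 10: C, bond orders sum to 3 (valence 4) → 1 H
  atom 11: O, bond orders sum to 1 (valence 2) → 1 H
  atom 12: C, bond orders sum to 3 (valence 4) → 1 H
  atom 13: O, bond orders sum to 1 (valence 2) → 1 H
  atom 14: C, bond orders sum to 1 (valence 4) → 3 H
Totals → C:9, H:16, O:5.
In Hill order: C9H16O5.

C9H16O5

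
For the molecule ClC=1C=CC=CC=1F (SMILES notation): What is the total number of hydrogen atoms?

Walk through each heavy atom and fill implicit hydrogens from standard valence (C 4, N 3, O 2, S 2, halogen 1):
  atom 1: Cl (halogen, monovalent) → 0 H
  atom 2: C, bond orders sum to 4 (valence 4) → 0 H
  atom 3: C, bond orders sum to 3 (valence 4) → 1 H
  atom 4: C, bond orders sum to 3 (valence 4) → 1 H
  atom 5: C, bond orders sum to 3 (valence 4) → 1 H
  atom 6: C, bond orders sum to 3 (valence 4) → 1 H
  atom 7: C, bond orders sum to 4 (valence 4) → 0 H
  atom 8: F (halogen, monovalent) → 0 H
Total hydrogens: 4.

4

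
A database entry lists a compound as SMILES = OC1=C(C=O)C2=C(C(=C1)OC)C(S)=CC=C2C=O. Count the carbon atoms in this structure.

Count every carbon token in the SMILES (each C, including those in ring-closure positions and inside branches).
Carbon count: 13.

13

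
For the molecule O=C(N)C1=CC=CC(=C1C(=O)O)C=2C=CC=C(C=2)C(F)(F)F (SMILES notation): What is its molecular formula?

C15H10F3NO3

Walk through each heavy atom and fill implicit hydrogens from standard valence (C 4, N 3, O 2, S 2, halogen 1):
  atom 1: O, bond orders sum to 2 (valence 2) → 0 H
  atom 2: C, bond orders sum to 4 (valence 4) → 0 H
  atom 3: N, bond orders sum to 1 (valence 3) → 2 H
  atom 4: C, bond orders sum to 4 (valence 4) → 0 H
  atom 5: C, bond orders sum to 3 (valence 4) → 1 H
  atom 6: C, bond orders sum to 3 (valence 4) → 1 H
  atom 7: C, bond orders sum to 3 (valence 4) → 1 H
  atom 8: C, bond orders sum to 4 (valence 4) → 0 H
  atom 9: C, bond orders sum to 4 (valence 4) → 0 H
  atom 10: C, bond orders sum to 4 (valence 4) → 0 H
  atom 11: O, bond orders sum to 2 (valence 2) → 0 H
  atom 12: O, bond orders sum to 1 (valence 2) → 1 H
  atom 13: C, bond orders sum to 4 (valence 4) → 0 H
  atom 14: C, bond orders sum to 3 (valence 4) → 1 H
  atom 15: C, bond orders sum to 3 (valence 4) → 1 H
  atom 16: C, bond orders sum to 3 (valence 4) → 1 H
  atom 17: C, bond orders sum to 4 (valence 4) → 0 H
  atom 18: C, bond orders sum to 3 (valence 4) → 1 H
  atom 19: C, bond orders sum to 4 (valence 4) → 0 H
  atom 20: F (halogen, monovalent) → 0 H
  atom 21: F (halogen, monovalent) → 0 H
  atom 22: F (halogen, monovalent) → 0 H
Totals → C:15, H:10, F:3, N:1, O:3.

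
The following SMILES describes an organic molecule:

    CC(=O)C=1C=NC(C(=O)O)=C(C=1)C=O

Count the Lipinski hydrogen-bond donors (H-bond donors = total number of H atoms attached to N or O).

1

Donors: find every N or O and count the H atoms it carries.
  atom 3 (O): bond orders sum to 2 → 0 H
  atom 6 (N): bond orders sum to 3 → 0 H
  atom 9 (O): bond orders sum to 2 → 0 H
  atom 10 (O): bond orders sum to 1 → 1 H
  atom 14 (O): bond orders sum to 2 → 0 H
Lipinski HBD = 1.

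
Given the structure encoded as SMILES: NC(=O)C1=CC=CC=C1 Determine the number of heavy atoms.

9

Every atom symbol written in the SMILES (organic subset) is one heavy atom; implicit H are not written.
Heavy atoms by element → C:7, N:1, O:1.
Total: 9.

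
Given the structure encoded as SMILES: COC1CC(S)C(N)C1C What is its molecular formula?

C7H15NOS

Walk through each heavy atom and fill implicit hydrogens from standard valence (C 4, N 3, O 2, S 2, halogen 1):
  atom 1: C, bond orders sum to 1 (valence 4) → 3 H
  atom 2: O, bond orders sum to 2 (valence 2) → 0 H
  atom 3: C, bond orders sum to 3 (valence 4) → 1 H
  atom 4: C, bond orders sum to 2 (valence 4) → 2 H
  atom 5: C, bond orders sum to 3 (valence 4) → 1 H
  atom 6: S, bond orders sum to 1 (valence 2) → 1 H
  atom 7: C, bond orders sum to 3 (valence 4) → 1 H
  atom 8: N, bond orders sum to 1 (valence 3) → 2 H
  atom 9: C, bond orders sum to 3 (valence 4) → 1 H
  atom 10: C, bond orders sum to 1 (valence 4) → 3 H
Totals → C:7, H:15, N:1, O:1, S:1.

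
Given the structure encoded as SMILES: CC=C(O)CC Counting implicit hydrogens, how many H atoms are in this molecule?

10

Walk through each heavy atom and fill implicit hydrogens from standard valence (C 4, N 3, O 2, S 2, halogen 1):
  atom 1: C, bond orders sum to 1 (valence 4) → 3 H
  atom 2: C, bond orders sum to 3 (valence 4) → 1 H
  atom 3: C, bond orders sum to 4 (valence 4) → 0 H
  atom 4: O, bond orders sum to 1 (valence 2) → 1 H
  atom 5: C, bond orders sum to 2 (valence 4) → 2 H
  atom 6: C, bond orders sum to 1 (valence 4) → 3 H
Total hydrogens: 10.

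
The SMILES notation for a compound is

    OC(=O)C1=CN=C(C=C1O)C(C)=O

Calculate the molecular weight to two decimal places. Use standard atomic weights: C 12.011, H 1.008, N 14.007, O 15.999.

181.15 g/mol

First, the molecular formula is C8H7NO4 (counting implicit H from valence).
  C: 8 × 12.011 = 96.088
  H: 7 × 1.008 = 7.056
  N: 1 × 14.007 = 14.007
  O: 4 × 15.999 = 63.996
Sum: 8×12.011 + 7×1.008 + 1×14.007 + 4×15.999 = 181.147 → 181.15 g/mol.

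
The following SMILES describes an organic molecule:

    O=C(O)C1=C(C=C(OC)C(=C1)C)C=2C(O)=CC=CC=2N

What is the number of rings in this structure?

In SMILES, each pair of matching ring-closure digits denotes one ring-closing bond; the number of such bonds equals the number of independent rings.
Ring-closure bonds here: 2.

2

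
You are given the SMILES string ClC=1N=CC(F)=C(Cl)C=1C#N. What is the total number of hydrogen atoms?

Walk through each heavy atom and fill implicit hydrogens from standard valence (C 4, N 3, O 2, S 2, halogen 1):
  atom 1: Cl (halogen, monovalent) → 0 H
  atom 2: C, bond orders sum to 4 (valence 4) → 0 H
  atom 3: N, bond orders sum to 3 (valence 3) → 0 H
  atom 4: C, bond orders sum to 3 (valence 4) → 1 H
  atom 5: C, bond orders sum to 4 (valence 4) → 0 H
  atom 6: F (halogen, monovalent) → 0 H
  atom 7: C, bond orders sum to 4 (valence 4) → 0 H
  atom 8: Cl (halogen, monovalent) → 0 H
  atom 9: C, bond orders sum to 4 (valence 4) → 0 H
  atom 10: C, bond orders sum to 4 (valence 4) → 0 H
  atom 11: N, bond orders sum to 3 (valence 3) → 0 H
Total hydrogens: 1.

1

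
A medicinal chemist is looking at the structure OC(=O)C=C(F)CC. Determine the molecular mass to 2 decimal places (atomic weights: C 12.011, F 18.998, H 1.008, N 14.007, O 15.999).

First, the molecular formula is C5H7FO2 (counting implicit H from valence).
  C: 5 × 12.011 = 60.055
  F: 1 × 18.998 = 18.998
  H: 7 × 1.008 = 7.056
  O: 2 × 15.999 = 31.998
Sum: 5×12.011 + 1×18.998 + 7×1.008 + 2×15.999 = 118.107 → 118.11 g/mol.

118.11 g/mol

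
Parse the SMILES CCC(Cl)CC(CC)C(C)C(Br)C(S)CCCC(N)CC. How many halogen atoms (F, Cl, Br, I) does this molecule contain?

2

Halogen atoms appear at heavy-atom positions 4, 12 (1×Br, 1×Cl).
Other groups present: 1 primary amine, 1 thiol.
Halogen count: 2.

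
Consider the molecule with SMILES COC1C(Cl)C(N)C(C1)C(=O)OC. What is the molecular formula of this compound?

C8H14ClNO3

Walk through each heavy atom and fill implicit hydrogens from standard valence (C 4, N 3, O 2, S 2, halogen 1):
  atom 1: C, bond orders sum to 1 (valence 4) → 3 H
  atom 2: O, bond orders sum to 2 (valence 2) → 0 H
  atom 3: C, bond orders sum to 3 (valence 4) → 1 H
  atom 4: C, bond orders sum to 3 (valence 4) → 1 H
  atom 5: Cl (halogen, monovalent) → 0 H
  atom 6: C, bond orders sum to 3 (valence 4) → 1 H
  atom 7: N, bond orders sum to 1 (valence 3) → 2 H
  atom 8: C, bond orders sum to 3 (valence 4) → 1 H
  atom 9: C, bond orders sum to 2 (valence 4) → 2 H
  atom 10: C, bond orders sum to 4 (valence 4) → 0 H
  atom 11: O, bond orders sum to 2 (valence 2) → 0 H
  atom 12: O, bond orders sum to 2 (valence 2) → 0 H
  atom 13: C, bond orders sum to 1 (valence 4) → 3 H
Totals → C:8, H:14, Cl:1, N:1, O:3.
In Hill order: C8H14ClNO3.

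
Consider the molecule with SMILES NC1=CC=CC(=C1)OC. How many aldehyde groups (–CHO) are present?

0

Scan the SMILES for the aldehyde motif — none present.
Groups that are present: 1 ether, 1 primary amine.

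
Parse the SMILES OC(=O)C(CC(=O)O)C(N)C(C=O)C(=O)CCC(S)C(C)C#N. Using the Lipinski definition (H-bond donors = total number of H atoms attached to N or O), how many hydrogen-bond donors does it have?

Donors: find every N or O and count the H atoms it carries.
  atom 1 (O): bond orders sum to 1 → 1 H
  atom 3 (O): bond orders sum to 2 → 0 H
  atom 7 (O): bond orders sum to 2 → 0 H
  atom 8 (O): bond orders sum to 1 → 1 H
  atom 10 (N): bond orders sum to 1 → 2 H
  atom 13 (O): bond orders sum to 2 → 0 H
  atom 15 (O): bond orders sum to 2 → 0 H
  atom 23 (N): bond orders sum to 3 → 0 H
Lipinski HBD = 4.

4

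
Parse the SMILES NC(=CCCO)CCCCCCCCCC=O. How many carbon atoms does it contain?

14

Count every carbon token in the SMILES (each C, including those in ring-closure positions and inside branches).
Carbon count: 14.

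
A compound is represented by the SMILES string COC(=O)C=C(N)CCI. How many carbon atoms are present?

Count every carbon token in the SMILES (each C, including those in ring-closure positions and inside branches).
Carbon count: 6.

6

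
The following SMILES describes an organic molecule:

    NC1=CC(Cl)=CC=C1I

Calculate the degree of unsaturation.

Degree of unsaturation = (number of rings) + (number of π bonds).
Ring closures in the SMILES: 1.
π bonds: 3 double bonds (each 1 DoU) → 3 DoU from unsaturation.
Total DoU = 1 + 3 = 4.

4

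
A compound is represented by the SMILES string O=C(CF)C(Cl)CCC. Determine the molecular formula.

C6H10ClFO

Walk through each heavy atom and fill implicit hydrogens from standard valence (C 4, N 3, O 2, S 2, halogen 1):
  atom 1: O, bond orders sum to 2 (valence 2) → 0 H
  atom 2: C, bond orders sum to 4 (valence 4) → 0 H
  atom 3: C, bond orders sum to 2 (valence 4) → 2 H
  atom 4: F (halogen, monovalent) → 0 H
  atom 5: C, bond orders sum to 3 (valence 4) → 1 H
  atom 6: Cl (halogen, monovalent) → 0 H
  atom 7: C, bond orders sum to 2 (valence 4) → 2 H
  atom 8: C, bond orders sum to 2 (valence 4) → 2 H
  atom 9: C, bond orders sum to 1 (valence 4) → 3 H
Totals → C:6, H:10, Cl:1, F:1, O:1.
In Hill order: C6H10ClFO.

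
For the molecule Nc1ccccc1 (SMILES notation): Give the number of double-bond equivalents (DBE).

Molecular formula: C6H7N.
DoU = (2C + 2 + N − H − X) / 2, where X is the halogen count and O/S are ignored.
    = (2·6 + 2 + 1 − 7 − 0) / 2 = 8 / 2 = 4.

4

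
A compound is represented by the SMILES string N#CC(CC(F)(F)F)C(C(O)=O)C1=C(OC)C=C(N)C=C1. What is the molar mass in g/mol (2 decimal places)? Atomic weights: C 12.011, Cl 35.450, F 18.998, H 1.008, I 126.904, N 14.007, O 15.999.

302.25 g/mol

First, the molecular formula is C13H13F3N2O3 (counting implicit H from valence).
  C: 13 × 12.011 = 156.143
  F: 3 × 18.998 = 56.994
  H: 13 × 1.008 = 13.104
  N: 2 × 14.007 = 28.014
  O: 3 × 15.999 = 47.997
Sum: 13×12.011 + 3×18.998 + 13×1.008 + 2×14.007 + 3×15.999 = 302.252 → 302.25 g/mol.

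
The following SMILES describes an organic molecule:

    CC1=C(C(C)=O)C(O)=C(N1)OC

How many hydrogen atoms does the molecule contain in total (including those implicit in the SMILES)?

11

Walk through each heavy atom and fill implicit hydrogens from standard valence (C 4, N 3, O 2, S 2, halogen 1):
  atom 1: C, bond orders sum to 1 (valence 4) → 3 H
  atom 2: C, bond orders sum to 4 (valence 4) → 0 H
  atom 3: C, bond orders sum to 4 (valence 4) → 0 H
  atom 4: C, bond orders sum to 4 (valence 4) → 0 H
  atom 5: C, bond orders sum to 1 (valence 4) → 3 H
  atom 6: O, bond orders sum to 2 (valence 2) → 0 H
  atom 7: C, bond orders sum to 4 (valence 4) → 0 H
  atom 8: O, bond orders sum to 1 (valence 2) → 1 H
  atom 9: C, bond orders sum to 4 (valence 4) → 0 H
  atom 10: N, bond orders sum to 2 (valence 3) → 1 H
  atom 11: O, bond orders sum to 2 (valence 2) → 0 H
  atom 12: C, bond orders sum to 1 (valence 4) → 3 H
Total hydrogens: 11.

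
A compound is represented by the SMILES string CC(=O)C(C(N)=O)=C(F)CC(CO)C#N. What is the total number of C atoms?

Count every carbon token in the SMILES (each C, including those in ring-closure positions and inside branches).
Carbon count: 9.

9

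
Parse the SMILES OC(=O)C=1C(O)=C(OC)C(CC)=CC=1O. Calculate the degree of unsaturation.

5

Molecular formula: C10H12O5.
DoU = (2C + 2 + N − H − X) / 2, where X is the halogen count and O/S are ignored.
    = (2·10 + 2 + 0 − 12 − 0) / 2 = 10 / 2 = 5.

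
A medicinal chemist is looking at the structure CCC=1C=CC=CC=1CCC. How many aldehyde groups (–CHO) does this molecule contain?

Scan the SMILES for the aldehyde motif — none present.

0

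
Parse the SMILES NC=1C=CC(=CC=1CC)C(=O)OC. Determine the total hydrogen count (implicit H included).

13

Walk through each heavy atom and fill implicit hydrogens from standard valence (C 4, N 3, O 2, S 2, halogen 1):
  atom 1: N, bond orders sum to 1 (valence 3) → 2 H
  atom 2: C, bond orders sum to 4 (valence 4) → 0 H
  atom 3: C, bond orders sum to 3 (valence 4) → 1 H
  atom 4: C, bond orders sum to 3 (valence 4) → 1 H
  atom 5: C, bond orders sum to 4 (valence 4) → 0 H
  atom 6: C, bond orders sum to 3 (valence 4) → 1 H
  atom 7: C, bond orders sum to 4 (valence 4) → 0 H
  atom 8: C, bond orders sum to 2 (valence 4) → 2 H
  atom 9: C, bond orders sum to 1 (valence 4) → 3 H
  atom 10: C, bond orders sum to 4 (valence 4) → 0 H
  atom 11: O, bond orders sum to 2 (valence 2) → 0 H
  atom 12: O, bond orders sum to 2 (valence 2) → 0 H
  atom 13: C, bond orders sum to 1 (valence 4) → 3 H
Total hydrogens: 13.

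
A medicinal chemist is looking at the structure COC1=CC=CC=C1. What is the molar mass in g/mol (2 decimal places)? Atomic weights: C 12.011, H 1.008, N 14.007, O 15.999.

First, the molecular formula is C7H8O (counting implicit H from valence).
  C: 7 × 12.011 = 84.077
  H: 8 × 1.008 = 8.064
  O: 1 × 15.999 = 15.999
Sum: 7×12.011 + 8×1.008 + 1×15.999 = 108.140 → 108.14 g/mol.

108.14 g/mol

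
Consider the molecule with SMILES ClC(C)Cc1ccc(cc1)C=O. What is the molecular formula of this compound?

C10H11ClO

Walk through each heavy atom and fill implicit hydrogens from standard valence (C 4, N 3, O 2, S 2, halogen 1); for lowercase aromatic atoms, an aromatic c carries 1 H when it has two neighbours and 0 H with three, and aromatic n carries 0 H:
  atom 1: Cl (halogen, monovalent) → 0 H
  atom 2: C, bond orders sum to 3 (valence 4) → 1 H
  atom 3: C, bond orders sum to 1 (valence 4) → 3 H
  atom 4: C, bond orders sum to 2 (valence 4) → 2 H
  atom 5: aromatic c, 3 neighbours → 0 H
  atom 6: aromatic c, 2 neighbours → 1 H
  atom 7: aromatic c, 2 neighbours → 1 H
  atom 8: aromatic c, 3 neighbours → 0 H
  atom 9: aromatic c, 2 neighbours → 1 H
  atom 10: aromatic c, 2 neighbours → 1 H
  atom 11: C, bond orders sum to 3 (valence 4) → 1 H
  atom 12: O, bond orders sum to 2 (valence 2) → 0 H
Totals → C:10, H:11, Cl:1, O:1.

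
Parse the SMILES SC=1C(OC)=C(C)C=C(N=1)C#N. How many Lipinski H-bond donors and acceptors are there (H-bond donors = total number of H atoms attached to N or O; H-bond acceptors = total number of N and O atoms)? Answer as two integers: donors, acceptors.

Donors: find every N or O and count the H atoms it carries.
  atom 4 (O): bond orders sum to 2 → 0 H
  atom 10 (N): bond orders sum to 3 → 0 H
  atom 12 (N): bond orders sum to 3 → 0 H
Lipinski HBD = 0.
Acceptors: N atoms = 2, O atoms = 1 → HBA = 3.

0, 3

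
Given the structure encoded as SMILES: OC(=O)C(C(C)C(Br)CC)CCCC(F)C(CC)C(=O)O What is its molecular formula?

Walk through each heavy atom and fill implicit hydrogens from standard valence (C 4, N 3, O 2, S 2, halogen 1):
  atom 1: O, bond orders sum to 1 (valence 2) → 1 H
  atom 2: C, bond orders sum to 4 (valence 4) → 0 H
  atom 3: O, bond orders sum to 2 (valence 2) → 0 H
  atom 4: C, bond orders sum to 3 (valence 4) → 1 H
  atom 5: C, bond orders sum to 3 (valence 4) → 1 H
  atom 6: C, bond orders sum to 1 (valence 4) → 3 H
  atom 7: C, bond orders sum to 3 (valence 4) → 1 H
  atom 8: Br (halogen, monovalent) → 0 H
  atom 9: C, bond orders sum to 2 (valence 4) → 2 H
  atom 10: C, bond orders sum to 1 (valence 4) → 3 H
  atom 11: C, bond orders sum to 2 (valence 4) → 2 H
  atom 12: C, bond orders sum to 2 (valence 4) → 2 H
  atom 13: C, bond orders sum to 2 (valence 4) → 2 H
  atom 14: C, bond orders sum to 3 (valence 4) → 1 H
  atom 15: F (halogen, monovalent) → 0 H
  atom 16: C, bond orders sum to 3 (valence 4) → 1 H
  atom 17: C, bond orders sum to 2 (valence 4) → 2 H
  atom 18: C, bond orders sum to 1 (valence 4) → 3 H
  atom 19: C, bond orders sum to 4 (valence 4) → 0 H
  atom 20: O, bond orders sum to 2 (valence 2) → 0 H
  atom 21: O, bond orders sum to 1 (valence 2) → 1 H
Totals → C:15, H:26, Br:1, F:1, O:4.

C15H26BrFO4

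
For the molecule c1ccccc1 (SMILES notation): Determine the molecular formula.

C6H6

Walk through each heavy atom and fill implicit hydrogens from standard valence (C 4, N 3, O 2, S 2, halogen 1); for lowercase aromatic atoms, an aromatic c carries 1 H when it has two neighbours and 0 H with three, and aromatic n carries 0 H:
  atom 1: aromatic c, 2 neighbours → 1 H
  atom 2: aromatic c, 2 neighbours → 1 H
  atom 3: aromatic c, 2 neighbours → 1 H
  atom 4: aromatic c, 2 neighbours → 1 H
  atom 5: aromatic c, 2 neighbours → 1 H
  atom 6: aromatic c, 2 neighbours → 1 H
Totals → C:6, H:6.
In Hill order: C6H6.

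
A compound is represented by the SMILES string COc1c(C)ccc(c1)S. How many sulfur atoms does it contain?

Scan the SMILES for S atoms (remember two-letter symbols like Cl and Br are single atoms).
Sulfur count: 1.

1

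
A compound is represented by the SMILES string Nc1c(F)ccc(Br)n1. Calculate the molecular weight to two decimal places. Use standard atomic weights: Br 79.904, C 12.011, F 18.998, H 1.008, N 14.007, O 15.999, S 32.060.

First, the molecular formula is C5H4BrFN2 (counting implicit H from valence).
  Br: 1 × 79.904 = 79.904
  C: 5 × 12.011 = 60.055
  F: 1 × 18.998 = 18.998
  H: 4 × 1.008 = 4.032
  N: 2 × 14.007 = 28.014
Sum: 1×79.904 + 5×12.011 + 1×18.998 + 4×1.008 + 2×14.007 = 191.003 → 191.00 g/mol.

191.00 g/mol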